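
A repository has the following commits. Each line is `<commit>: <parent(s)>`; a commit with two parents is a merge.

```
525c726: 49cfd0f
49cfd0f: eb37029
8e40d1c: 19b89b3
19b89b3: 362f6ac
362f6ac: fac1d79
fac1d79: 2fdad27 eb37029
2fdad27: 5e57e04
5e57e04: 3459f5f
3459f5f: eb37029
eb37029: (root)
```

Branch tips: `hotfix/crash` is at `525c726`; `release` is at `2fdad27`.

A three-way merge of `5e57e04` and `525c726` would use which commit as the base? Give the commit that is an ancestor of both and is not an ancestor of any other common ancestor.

eb37029

Ancestors of 5e57e04: {3459f5f, 5e57e04, eb37029}.
Ancestors of 525c726: {49cfd0f, 525c726, eb37029}.
Common ancestors: {eb37029}.
The only common ancestor is eb37029, so it is the merge base.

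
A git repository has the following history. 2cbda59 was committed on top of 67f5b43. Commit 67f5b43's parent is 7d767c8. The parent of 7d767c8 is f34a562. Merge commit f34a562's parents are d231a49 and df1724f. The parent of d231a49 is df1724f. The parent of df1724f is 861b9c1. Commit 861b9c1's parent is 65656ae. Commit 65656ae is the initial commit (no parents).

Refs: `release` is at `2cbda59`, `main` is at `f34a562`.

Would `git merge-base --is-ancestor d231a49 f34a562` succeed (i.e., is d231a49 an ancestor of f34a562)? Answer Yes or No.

Yes

Ancestors of f34a562 (commits reachable by following parents): {65656ae, 861b9c1, d231a49, df1724f, f34a562}.
d231a49 is in that set, so it is an ancestor of f34a562.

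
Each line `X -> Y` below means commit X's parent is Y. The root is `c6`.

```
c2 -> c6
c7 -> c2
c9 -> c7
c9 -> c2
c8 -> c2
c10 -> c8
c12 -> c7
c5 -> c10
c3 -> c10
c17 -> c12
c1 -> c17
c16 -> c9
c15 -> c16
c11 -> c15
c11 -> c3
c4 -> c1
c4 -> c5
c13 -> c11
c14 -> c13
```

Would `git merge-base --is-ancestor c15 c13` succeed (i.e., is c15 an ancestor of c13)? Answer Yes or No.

Ancestors of c13 (commits reachable by following parents): {c10, c11, c13, c15, c16, c2, c3, c6, c7, c8, c9}.
c15 is in that set, so it is an ancestor of c13.

Yes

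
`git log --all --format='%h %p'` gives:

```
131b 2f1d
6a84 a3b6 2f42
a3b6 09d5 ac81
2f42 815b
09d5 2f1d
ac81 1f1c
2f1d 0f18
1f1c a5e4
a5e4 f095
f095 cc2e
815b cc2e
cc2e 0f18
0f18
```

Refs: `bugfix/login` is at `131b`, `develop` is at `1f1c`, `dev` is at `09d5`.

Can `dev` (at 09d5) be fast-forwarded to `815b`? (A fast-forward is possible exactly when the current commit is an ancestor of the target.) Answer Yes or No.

No

A fast-forward from 09d5 to 815b is possible iff 09d5 is an ancestor of 815b.
Ancestors of 815b: {0f18, 815b, cc2e}.
09d5 is not among them, so fast-forward is not possible.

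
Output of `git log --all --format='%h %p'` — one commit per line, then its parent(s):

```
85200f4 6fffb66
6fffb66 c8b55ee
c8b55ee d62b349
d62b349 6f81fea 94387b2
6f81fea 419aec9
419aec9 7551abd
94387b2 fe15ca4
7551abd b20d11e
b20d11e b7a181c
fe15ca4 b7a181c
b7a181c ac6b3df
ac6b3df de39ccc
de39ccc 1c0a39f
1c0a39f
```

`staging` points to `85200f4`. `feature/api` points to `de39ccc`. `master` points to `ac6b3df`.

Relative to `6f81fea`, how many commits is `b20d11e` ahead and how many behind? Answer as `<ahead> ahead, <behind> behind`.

Reachable from b20d11e: {1c0a39f, ac6b3df, b20d11e, b7a181c, de39ccc}.
Reachable from 6f81fea: {1c0a39f, 419aec9, 6f81fea, 7551abd, ac6b3df, b20d11e, b7a181c, de39ccc}.
Only in b20d11e's history (ahead): {} — 0.
Only in 6f81fea's history (behind): {419aec9, 6f81fea, 7551abd} — 3.

0 ahead, 3 behind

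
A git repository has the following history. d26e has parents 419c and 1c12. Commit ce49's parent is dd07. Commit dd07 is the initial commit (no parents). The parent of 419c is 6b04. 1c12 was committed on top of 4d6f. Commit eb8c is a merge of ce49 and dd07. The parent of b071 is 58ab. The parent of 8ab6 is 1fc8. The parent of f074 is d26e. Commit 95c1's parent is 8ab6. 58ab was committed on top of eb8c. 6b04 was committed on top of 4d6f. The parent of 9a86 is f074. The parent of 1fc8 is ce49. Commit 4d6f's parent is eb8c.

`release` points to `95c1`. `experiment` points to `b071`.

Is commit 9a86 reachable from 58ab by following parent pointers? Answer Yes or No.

Ancestors of 58ab: {58ab, ce49, dd07, eb8c}.
9a86 is not in that set, so it is not an ancestor of 58ab.

No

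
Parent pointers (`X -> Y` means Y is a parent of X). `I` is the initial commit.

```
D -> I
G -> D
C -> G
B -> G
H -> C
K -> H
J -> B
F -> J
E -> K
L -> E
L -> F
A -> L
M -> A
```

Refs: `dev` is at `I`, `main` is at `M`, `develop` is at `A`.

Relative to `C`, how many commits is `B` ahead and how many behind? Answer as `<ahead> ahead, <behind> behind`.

Reachable from B: {B, D, G, I}.
Reachable from C: {C, D, G, I}.
Only in B's history (ahead): {B} — 1.
Only in C's history (behind): {C} — 1.

1 ahead, 1 behind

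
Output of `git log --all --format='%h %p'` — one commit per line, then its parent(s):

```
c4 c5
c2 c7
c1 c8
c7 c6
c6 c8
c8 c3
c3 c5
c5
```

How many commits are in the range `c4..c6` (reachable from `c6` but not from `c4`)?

3

Reachable from c6: {c3, c5, c6, c8}.
Reachable from c4: {c4, c5}.
In c6's history but not c4's: {c3, c6, c8} — 3 commits.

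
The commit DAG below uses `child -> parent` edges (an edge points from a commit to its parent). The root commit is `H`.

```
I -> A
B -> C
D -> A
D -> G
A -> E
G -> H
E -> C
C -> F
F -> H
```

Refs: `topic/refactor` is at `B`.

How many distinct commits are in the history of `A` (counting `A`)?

Walking parent pointers from A: reachable set = {A, C, E, F, H}.
That is 5 commits.

5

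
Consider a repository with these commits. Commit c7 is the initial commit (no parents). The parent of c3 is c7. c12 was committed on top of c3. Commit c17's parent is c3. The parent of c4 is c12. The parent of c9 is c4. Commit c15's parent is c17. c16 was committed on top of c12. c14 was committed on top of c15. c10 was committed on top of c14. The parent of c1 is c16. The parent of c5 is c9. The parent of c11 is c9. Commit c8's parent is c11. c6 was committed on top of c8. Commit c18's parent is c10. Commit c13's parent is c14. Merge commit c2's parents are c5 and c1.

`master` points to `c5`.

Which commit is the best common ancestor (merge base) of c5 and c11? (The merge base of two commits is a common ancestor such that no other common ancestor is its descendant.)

Ancestors of c5: {c12, c3, c4, c5, c7, c9}.
Ancestors of c11: {c11, c12, c3, c4, c7, c9}.
Common ancestors: {c12, c3, c4, c7, c9}.
Among these, c9 is not an ancestor of any other common ancestor — it is the merge base.

c9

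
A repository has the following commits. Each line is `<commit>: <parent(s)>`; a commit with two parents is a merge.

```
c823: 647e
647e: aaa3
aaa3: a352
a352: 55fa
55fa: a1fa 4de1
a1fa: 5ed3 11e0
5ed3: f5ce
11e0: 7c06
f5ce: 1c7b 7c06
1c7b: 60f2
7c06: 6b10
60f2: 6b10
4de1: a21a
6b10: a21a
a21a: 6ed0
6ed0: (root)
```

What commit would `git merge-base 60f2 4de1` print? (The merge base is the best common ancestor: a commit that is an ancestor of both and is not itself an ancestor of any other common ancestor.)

Ancestors of 60f2: {60f2, 6b10, 6ed0, a21a}.
Ancestors of 4de1: {4de1, 6ed0, a21a}.
Common ancestors: {6ed0, a21a}.
Among these, a21a is not an ancestor of any other common ancestor — it is the merge base.

a21a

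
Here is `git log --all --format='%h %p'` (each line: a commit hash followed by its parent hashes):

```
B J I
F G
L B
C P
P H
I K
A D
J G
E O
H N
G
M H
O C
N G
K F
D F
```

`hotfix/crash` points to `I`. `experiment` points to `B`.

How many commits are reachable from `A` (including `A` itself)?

4

Walking parent pointers from A: reachable set = {A, D, F, G}.
That is 4 commits.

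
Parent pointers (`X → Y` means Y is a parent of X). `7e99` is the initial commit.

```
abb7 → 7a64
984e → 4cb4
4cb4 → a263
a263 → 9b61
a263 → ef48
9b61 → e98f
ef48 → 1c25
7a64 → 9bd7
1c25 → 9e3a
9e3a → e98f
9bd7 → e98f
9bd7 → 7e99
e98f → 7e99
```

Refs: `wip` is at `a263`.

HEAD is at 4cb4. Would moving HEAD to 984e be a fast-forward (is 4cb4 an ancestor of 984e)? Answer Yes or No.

A fast-forward from 4cb4 to 984e is possible iff 4cb4 is an ancestor of 984e.
Ancestors of 984e: {1c25, 4cb4, 7e99, 984e, 9b61, 9e3a, a263, e98f, ef48}.
4cb4 is among them, so fast-forward is possible.

Yes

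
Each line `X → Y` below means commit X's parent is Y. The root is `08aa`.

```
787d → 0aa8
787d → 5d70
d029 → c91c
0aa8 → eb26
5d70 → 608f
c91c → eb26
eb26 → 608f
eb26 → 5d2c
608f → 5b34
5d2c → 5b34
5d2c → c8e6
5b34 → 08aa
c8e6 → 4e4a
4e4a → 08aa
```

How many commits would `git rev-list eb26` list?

Walking parent pointers from eb26: reachable set = {08aa, 4e4a, 5b34, 5d2c, 608f, c8e6, eb26}.
That is 7 commits.

7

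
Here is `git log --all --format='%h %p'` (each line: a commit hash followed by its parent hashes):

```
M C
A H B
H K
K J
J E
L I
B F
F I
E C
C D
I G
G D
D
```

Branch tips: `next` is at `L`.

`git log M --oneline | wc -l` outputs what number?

Walking parent pointers from M: reachable set = {C, D, M}.
That is 3 commits.

3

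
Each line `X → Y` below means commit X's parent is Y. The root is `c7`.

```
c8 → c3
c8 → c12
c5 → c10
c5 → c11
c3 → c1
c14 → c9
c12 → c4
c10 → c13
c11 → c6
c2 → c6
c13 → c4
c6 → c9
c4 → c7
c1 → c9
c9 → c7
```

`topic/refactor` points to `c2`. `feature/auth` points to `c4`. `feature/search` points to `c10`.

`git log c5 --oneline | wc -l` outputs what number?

Walking parent pointers from c5: reachable set = {c10, c11, c13, c4, c5, c6, c7, c9}.
That is 8 commits.

8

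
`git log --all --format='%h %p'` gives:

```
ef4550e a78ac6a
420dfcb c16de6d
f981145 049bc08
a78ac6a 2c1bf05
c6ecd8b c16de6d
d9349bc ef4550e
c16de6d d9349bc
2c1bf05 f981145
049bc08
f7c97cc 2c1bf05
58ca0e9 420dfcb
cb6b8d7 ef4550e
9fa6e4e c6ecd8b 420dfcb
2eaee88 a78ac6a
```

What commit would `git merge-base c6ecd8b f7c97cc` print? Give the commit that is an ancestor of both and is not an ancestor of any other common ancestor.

Ancestors of c6ecd8b: {049bc08, 2c1bf05, a78ac6a, c16de6d, c6ecd8b, d9349bc, ef4550e, f981145}.
Ancestors of f7c97cc: {049bc08, 2c1bf05, f7c97cc, f981145}.
Common ancestors: {049bc08, 2c1bf05, f981145}.
Among these, 2c1bf05 is not an ancestor of any other common ancestor — it is the merge base.

2c1bf05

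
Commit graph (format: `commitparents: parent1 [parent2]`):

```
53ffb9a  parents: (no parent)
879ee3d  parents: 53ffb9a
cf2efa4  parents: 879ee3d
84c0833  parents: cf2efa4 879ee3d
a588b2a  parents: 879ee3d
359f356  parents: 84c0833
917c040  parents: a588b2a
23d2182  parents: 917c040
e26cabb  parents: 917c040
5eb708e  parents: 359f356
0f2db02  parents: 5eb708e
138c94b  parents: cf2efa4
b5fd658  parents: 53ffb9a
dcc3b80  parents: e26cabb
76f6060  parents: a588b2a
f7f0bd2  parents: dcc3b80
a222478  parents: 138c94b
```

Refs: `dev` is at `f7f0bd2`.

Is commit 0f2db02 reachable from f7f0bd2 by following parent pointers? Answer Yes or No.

No

Ancestors of f7f0bd2: {53ffb9a, 879ee3d, 917c040, a588b2a, dcc3b80, e26cabb, f7f0bd2}.
0f2db02 is not in that set, so it is not an ancestor of f7f0bd2.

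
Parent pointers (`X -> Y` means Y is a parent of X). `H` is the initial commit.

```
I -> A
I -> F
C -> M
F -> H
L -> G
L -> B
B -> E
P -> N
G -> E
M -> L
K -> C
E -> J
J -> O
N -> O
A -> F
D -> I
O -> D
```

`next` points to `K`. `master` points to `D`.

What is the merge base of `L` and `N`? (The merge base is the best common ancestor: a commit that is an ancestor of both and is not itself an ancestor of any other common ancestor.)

Ancestors of L: {A, B, D, E, F, G, H, I, J, L, O}.
Ancestors of N: {A, D, F, H, I, N, O}.
Common ancestors: {A, D, F, H, I, O}.
Among these, O is not an ancestor of any other common ancestor — it is the merge base.

O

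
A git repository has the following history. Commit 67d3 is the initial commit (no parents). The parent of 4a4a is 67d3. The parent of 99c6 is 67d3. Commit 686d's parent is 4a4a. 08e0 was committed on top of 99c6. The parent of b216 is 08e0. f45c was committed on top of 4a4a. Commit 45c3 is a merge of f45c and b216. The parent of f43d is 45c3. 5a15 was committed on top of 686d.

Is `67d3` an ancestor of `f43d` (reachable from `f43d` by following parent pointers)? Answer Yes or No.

Ancestors of f43d (commits reachable by following parents): {08e0, 45c3, 4a4a, 67d3, 99c6, b216, f43d, f45c}.
67d3 is in that set, so it is an ancestor of f43d.

Yes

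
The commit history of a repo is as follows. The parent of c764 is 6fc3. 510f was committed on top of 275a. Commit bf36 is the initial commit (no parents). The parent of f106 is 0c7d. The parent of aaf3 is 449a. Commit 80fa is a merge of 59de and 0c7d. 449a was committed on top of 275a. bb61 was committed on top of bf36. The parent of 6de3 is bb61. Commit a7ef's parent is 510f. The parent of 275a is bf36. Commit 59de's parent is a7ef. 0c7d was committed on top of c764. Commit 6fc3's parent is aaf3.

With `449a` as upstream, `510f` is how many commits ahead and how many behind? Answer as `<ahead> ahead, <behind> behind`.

Reachable from 510f: {275a, 510f, bf36}.
Reachable from 449a: {275a, 449a, bf36}.
Only in 510f's history (ahead): {510f} — 1.
Only in 449a's history (behind): {449a} — 1.

1 ahead, 1 behind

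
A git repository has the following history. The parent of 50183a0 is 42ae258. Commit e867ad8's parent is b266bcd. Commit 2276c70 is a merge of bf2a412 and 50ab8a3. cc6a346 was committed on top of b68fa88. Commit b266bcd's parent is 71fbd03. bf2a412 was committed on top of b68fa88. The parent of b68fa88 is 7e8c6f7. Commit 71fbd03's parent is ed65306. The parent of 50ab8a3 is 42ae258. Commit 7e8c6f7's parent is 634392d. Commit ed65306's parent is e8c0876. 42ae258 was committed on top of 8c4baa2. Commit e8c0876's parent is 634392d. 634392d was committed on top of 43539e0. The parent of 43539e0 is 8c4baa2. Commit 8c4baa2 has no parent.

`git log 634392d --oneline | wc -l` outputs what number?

Walking parent pointers from 634392d: reachable set = {43539e0, 634392d, 8c4baa2}.
That is 3 commits.

3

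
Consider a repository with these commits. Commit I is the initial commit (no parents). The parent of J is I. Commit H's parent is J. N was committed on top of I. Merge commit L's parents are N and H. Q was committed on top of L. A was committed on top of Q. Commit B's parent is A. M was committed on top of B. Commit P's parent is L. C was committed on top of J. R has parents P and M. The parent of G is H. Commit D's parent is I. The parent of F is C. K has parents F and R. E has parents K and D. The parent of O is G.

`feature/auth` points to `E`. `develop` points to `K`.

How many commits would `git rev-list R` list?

Walking parent pointers from R: reachable set = {A, B, H, I, J, L, M, N, P, Q, R}.
That is 11 commits.

11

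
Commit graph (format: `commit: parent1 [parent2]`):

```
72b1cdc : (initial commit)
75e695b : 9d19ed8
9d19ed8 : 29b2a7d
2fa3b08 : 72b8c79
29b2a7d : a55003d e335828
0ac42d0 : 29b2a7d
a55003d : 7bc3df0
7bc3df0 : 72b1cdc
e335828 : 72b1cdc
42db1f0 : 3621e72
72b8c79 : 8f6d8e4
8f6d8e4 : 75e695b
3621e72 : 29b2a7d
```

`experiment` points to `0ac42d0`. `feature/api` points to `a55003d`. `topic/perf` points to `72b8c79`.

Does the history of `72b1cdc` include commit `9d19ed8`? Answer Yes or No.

Ancestors of 72b1cdc: {72b1cdc}.
9d19ed8 is not in that set, so it is not an ancestor of 72b1cdc.

No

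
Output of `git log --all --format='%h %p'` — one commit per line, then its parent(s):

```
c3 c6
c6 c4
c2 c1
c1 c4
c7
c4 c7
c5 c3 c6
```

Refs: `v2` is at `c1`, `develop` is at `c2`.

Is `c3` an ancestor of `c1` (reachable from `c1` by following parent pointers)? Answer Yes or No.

No

Ancestors of c1: {c1, c4, c7}.
c3 is not in that set, so it is not an ancestor of c1.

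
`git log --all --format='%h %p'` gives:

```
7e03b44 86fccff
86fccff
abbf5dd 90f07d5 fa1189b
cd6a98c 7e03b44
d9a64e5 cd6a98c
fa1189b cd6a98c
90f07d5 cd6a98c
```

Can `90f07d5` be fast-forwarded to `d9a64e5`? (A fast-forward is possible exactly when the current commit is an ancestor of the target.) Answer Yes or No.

No

A fast-forward from 90f07d5 to d9a64e5 is possible iff 90f07d5 is an ancestor of d9a64e5.
Ancestors of d9a64e5: {7e03b44, 86fccff, cd6a98c, d9a64e5}.
90f07d5 is not among them, so fast-forward is not possible.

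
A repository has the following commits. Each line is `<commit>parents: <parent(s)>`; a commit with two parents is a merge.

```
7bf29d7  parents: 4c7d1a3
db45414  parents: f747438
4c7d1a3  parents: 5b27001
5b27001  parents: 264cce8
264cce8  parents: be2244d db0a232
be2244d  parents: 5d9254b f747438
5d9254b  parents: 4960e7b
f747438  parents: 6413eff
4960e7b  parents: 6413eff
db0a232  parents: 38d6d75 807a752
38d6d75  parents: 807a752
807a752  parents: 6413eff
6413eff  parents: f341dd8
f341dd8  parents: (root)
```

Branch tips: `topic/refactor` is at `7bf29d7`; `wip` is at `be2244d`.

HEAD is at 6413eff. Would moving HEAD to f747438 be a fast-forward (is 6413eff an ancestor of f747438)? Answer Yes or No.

Yes

A fast-forward from 6413eff to f747438 is possible iff 6413eff is an ancestor of f747438.
Ancestors of f747438: {6413eff, f341dd8, f747438}.
6413eff is among them, so fast-forward is possible.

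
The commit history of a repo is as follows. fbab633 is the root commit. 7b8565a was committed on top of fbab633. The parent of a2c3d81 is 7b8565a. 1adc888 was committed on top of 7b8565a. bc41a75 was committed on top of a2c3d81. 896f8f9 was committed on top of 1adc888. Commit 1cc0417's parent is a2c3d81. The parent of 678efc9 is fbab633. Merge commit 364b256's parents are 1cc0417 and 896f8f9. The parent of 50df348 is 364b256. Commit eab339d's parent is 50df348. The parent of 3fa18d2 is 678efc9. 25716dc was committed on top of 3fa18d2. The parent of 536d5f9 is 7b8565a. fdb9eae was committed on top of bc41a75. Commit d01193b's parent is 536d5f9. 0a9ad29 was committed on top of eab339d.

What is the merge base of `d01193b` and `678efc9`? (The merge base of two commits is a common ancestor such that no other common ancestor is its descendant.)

Ancestors of d01193b: {536d5f9, 7b8565a, d01193b, fbab633}.
Ancestors of 678efc9: {678efc9, fbab633}.
Common ancestors: {fbab633}.
The only common ancestor is fbab633, so it is the merge base.

fbab633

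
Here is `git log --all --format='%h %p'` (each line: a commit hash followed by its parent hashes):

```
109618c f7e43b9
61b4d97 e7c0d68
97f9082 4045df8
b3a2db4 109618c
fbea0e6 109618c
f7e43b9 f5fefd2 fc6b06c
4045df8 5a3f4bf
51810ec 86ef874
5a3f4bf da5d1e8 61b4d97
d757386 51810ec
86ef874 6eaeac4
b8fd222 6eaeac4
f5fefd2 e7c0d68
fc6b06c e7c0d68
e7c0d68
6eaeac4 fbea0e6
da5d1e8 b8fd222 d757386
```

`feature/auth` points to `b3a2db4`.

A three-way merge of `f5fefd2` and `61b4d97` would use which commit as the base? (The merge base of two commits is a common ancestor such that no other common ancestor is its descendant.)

e7c0d68

Ancestors of f5fefd2: {e7c0d68, f5fefd2}.
Ancestors of 61b4d97: {61b4d97, e7c0d68}.
Common ancestors: {e7c0d68}.
The only common ancestor is e7c0d68, so it is the merge base.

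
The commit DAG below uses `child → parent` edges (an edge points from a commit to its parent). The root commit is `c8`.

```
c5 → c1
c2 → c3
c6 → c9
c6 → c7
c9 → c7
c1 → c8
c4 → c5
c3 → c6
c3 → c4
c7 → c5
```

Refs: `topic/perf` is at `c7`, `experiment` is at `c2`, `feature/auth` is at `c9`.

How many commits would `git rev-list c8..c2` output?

Reachable from c2: {c1, c2, c3, c4, c5, c6, c7, c8, c9}.
Reachable from c8: {c8}.
In c2's history but not c8's: {c1, c2, c3, c4, c5, c6, c7, c9} — 8 commits.

8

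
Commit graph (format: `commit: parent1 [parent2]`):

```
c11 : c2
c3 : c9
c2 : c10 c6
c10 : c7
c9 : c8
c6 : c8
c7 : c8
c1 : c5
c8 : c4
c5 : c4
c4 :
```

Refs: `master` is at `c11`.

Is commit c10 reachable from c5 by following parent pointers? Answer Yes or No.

No

Ancestors of c5: {c4, c5}.
c10 is not in that set, so it is not an ancestor of c5.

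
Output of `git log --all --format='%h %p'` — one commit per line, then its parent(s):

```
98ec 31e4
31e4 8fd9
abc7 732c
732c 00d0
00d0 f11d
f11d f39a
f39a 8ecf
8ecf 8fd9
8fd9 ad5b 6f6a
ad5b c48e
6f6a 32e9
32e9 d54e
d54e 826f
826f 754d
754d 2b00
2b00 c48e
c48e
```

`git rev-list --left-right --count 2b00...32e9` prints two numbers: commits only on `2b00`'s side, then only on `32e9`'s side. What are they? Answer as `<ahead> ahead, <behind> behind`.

Reachable from 2b00: {2b00, c48e}.
Reachable from 32e9: {2b00, 32e9, 754d, 826f, c48e, d54e}.
Only in 2b00's history (ahead): {} — 0.
Only in 32e9's history (behind): {32e9, 754d, 826f, d54e} — 4.

0 ahead, 4 behind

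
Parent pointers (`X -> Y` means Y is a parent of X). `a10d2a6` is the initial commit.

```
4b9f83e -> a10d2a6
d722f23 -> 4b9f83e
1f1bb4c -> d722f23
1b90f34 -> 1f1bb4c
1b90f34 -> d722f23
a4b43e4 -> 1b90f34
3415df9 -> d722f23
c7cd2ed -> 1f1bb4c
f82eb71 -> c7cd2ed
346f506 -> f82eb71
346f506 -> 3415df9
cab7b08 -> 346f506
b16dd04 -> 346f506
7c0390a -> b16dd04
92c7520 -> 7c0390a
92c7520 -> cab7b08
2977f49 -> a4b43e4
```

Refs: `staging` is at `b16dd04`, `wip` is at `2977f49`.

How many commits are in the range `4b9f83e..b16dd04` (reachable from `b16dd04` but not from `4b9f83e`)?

Reachable from b16dd04: {1f1bb4c, 3415df9, 346f506, 4b9f83e, a10d2a6, b16dd04, c7cd2ed, d722f23, f82eb71}.
Reachable from 4b9f83e: {4b9f83e, a10d2a6}.
In b16dd04's history but not 4b9f83e's: {1f1bb4c, 3415df9, 346f506, b16dd04, c7cd2ed, d722f23, f82eb71} — 7 commits.

7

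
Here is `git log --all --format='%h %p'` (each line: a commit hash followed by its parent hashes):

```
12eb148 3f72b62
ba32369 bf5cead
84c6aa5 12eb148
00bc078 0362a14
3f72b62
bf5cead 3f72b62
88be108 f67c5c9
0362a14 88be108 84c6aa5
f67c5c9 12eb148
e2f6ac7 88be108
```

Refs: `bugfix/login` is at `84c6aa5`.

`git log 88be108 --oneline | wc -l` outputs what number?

4

Walking parent pointers from 88be108: reachable set = {12eb148, 3f72b62, 88be108, f67c5c9}.
That is 4 commits.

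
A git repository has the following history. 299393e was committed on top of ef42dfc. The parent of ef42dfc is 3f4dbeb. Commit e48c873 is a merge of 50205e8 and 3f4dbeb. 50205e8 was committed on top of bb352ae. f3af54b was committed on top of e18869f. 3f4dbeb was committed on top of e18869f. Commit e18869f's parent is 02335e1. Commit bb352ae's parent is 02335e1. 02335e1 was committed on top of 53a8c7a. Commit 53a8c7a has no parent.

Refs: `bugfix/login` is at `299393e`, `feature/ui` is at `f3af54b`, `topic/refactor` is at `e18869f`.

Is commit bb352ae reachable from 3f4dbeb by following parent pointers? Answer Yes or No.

Ancestors of 3f4dbeb: {02335e1, 3f4dbeb, 53a8c7a, e18869f}.
bb352ae is not in that set, so it is not an ancestor of 3f4dbeb.

No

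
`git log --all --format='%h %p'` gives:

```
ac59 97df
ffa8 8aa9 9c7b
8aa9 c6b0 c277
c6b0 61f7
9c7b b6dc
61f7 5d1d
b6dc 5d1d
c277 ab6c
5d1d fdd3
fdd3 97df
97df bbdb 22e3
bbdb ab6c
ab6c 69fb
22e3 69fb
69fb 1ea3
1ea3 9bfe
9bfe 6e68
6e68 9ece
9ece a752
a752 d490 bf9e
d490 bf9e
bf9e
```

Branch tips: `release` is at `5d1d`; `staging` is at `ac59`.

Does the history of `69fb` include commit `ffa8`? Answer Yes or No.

No

Ancestors of 69fb: {1ea3, 69fb, 6e68, 9bfe, 9ece, a752, bf9e, d490}.
ffa8 is not in that set, so it is not an ancestor of 69fb.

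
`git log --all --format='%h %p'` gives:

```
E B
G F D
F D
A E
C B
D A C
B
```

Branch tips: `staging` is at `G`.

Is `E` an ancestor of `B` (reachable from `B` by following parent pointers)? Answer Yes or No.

Ancestors of B: {B}.
E is not in that set, so it is not an ancestor of B.

No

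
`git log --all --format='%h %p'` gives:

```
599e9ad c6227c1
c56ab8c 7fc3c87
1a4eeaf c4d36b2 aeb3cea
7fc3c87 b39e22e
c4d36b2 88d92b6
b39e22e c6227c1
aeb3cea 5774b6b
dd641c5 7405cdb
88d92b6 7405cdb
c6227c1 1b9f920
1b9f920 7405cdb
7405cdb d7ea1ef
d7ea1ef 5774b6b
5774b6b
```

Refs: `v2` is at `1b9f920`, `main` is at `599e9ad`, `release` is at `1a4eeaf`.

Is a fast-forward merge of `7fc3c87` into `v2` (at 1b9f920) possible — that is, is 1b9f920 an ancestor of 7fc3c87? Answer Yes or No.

Yes

A fast-forward from 1b9f920 to 7fc3c87 is possible iff 1b9f920 is an ancestor of 7fc3c87.
Ancestors of 7fc3c87: {1b9f920, 5774b6b, 7405cdb, 7fc3c87, b39e22e, c6227c1, d7ea1ef}.
1b9f920 is among them, so fast-forward is possible.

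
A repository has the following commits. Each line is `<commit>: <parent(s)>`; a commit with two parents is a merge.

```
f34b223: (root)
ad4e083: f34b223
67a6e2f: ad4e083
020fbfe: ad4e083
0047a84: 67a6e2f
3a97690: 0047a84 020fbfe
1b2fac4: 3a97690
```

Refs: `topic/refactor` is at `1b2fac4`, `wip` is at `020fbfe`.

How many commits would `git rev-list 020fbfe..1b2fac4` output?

4

Reachable from 1b2fac4: {0047a84, 020fbfe, 1b2fac4, 3a97690, 67a6e2f, ad4e083, f34b223}.
Reachable from 020fbfe: {020fbfe, ad4e083, f34b223}.
In 1b2fac4's history but not 020fbfe's: {0047a84, 1b2fac4, 3a97690, 67a6e2f} — 4 commits.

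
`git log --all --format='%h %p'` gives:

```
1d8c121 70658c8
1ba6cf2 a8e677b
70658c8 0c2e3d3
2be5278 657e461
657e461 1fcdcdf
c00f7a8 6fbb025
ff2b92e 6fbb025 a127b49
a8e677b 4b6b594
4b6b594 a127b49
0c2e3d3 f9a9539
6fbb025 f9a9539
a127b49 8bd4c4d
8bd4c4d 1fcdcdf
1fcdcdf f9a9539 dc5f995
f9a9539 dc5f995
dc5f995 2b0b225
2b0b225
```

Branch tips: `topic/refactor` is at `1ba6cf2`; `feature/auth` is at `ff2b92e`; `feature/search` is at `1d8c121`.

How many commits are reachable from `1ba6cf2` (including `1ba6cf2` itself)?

9

Walking parent pointers from 1ba6cf2: reachable set = {1ba6cf2, 1fcdcdf, 2b0b225, 4b6b594, 8bd4c4d, a127b49, a8e677b, dc5f995, f9a9539}.
That is 9 commits.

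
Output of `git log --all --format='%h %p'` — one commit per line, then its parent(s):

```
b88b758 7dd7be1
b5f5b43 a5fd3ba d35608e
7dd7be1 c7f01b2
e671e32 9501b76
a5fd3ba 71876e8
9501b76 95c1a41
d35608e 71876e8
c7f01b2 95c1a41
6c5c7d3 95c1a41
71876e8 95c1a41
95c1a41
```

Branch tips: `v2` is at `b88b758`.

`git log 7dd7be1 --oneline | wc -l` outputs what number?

Walking parent pointers from 7dd7be1: reachable set = {7dd7be1, 95c1a41, c7f01b2}.
That is 3 commits.

3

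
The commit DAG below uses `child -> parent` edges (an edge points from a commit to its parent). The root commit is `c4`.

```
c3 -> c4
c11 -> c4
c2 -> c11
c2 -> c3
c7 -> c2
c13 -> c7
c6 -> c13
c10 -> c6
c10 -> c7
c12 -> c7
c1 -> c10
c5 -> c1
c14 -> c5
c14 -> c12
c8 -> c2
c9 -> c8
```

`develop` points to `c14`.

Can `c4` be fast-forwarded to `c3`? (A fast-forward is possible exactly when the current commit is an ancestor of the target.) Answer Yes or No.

A fast-forward from c4 to c3 is possible iff c4 is an ancestor of c3.
Ancestors of c3: {c3, c4}.
c4 is among them, so fast-forward is possible.

Yes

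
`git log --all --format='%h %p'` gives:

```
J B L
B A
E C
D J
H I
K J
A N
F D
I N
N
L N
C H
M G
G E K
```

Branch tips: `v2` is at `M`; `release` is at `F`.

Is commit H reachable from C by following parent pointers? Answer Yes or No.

Ancestors of C (commits reachable by following parents): {C, H, I, N}.
H is in that set, so it is an ancestor of C.

Yes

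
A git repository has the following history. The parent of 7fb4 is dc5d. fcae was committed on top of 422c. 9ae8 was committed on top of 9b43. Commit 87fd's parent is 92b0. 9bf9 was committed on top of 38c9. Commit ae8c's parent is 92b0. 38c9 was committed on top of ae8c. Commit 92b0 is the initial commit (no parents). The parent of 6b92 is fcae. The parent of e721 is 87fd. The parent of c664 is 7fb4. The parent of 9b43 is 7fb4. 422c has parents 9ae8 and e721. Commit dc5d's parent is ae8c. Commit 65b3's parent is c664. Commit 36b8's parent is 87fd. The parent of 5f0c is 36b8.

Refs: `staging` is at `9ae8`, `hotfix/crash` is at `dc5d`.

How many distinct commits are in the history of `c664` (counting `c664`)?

5

Walking parent pointers from c664: reachable set = {7fb4, 92b0, ae8c, c664, dc5d}.
That is 5 commits.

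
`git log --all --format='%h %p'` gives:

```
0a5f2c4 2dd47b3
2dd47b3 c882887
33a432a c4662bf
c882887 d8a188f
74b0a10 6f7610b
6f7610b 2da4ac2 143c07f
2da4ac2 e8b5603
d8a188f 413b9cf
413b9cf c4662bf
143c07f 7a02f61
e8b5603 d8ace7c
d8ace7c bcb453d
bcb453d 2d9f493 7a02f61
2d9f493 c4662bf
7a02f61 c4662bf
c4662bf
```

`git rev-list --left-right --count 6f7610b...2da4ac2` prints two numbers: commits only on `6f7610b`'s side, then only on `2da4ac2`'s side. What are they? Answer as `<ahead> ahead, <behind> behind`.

Reachable from 6f7610b: {143c07f, 2d9f493, 2da4ac2, 6f7610b, 7a02f61, bcb453d, c4662bf, d8ace7c, e8b5603}.
Reachable from 2da4ac2: {2d9f493, 2da4ac2, 7a02f61, bcb453d, c4662bf, d8ace7c, e8b5603}.
Only in 6f7610b's history (ahead): {143c07f, 6f7610b} — 2.
Only in 2da4ac2's history (behind): {} — 0.

2 ahead, 0 behind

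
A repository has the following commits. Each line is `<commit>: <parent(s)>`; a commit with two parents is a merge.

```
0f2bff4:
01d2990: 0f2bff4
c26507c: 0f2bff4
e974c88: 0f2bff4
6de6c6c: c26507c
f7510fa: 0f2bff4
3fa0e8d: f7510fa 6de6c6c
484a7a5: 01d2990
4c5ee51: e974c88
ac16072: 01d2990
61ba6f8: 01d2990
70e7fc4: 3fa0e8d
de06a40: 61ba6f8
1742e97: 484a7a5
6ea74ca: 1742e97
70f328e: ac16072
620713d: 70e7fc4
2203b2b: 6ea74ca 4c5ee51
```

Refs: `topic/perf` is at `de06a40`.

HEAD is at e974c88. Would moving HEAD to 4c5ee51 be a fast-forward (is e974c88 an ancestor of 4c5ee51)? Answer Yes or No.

A fast-forward from e974c88 to 4c5ee51 is possible iff e974c88 is an ancestor of 4c5ee51.
Ancestors of 4c5ee51: {0f2bff4, 4c5ee51, e974c88}.
e974c88 is among them, so fast-forward is possible.

Yes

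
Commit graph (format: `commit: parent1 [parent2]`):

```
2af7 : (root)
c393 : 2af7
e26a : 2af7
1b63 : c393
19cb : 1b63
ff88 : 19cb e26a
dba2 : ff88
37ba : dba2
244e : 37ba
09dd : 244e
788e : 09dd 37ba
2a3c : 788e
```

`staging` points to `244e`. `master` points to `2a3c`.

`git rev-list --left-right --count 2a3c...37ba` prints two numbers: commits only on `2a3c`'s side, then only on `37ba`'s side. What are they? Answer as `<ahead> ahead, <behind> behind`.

Reachable from 2a3c: {09dd, 19cb, 1b63, 244e, 2a3c, 2af7, 37ba, 788e, c393, dba2, e26a, ff88}.
Reachable from 37ba: {19cb, 1b63, 2af7, 37ba, c393, dba2, e26a, ff88}.
Only in 2a3c's history (ahead): {09dd, 244e, 2a3c, 788e} — 4.
Only in 37ba's history (behind): {} — 0.

4 ahead, 0 behind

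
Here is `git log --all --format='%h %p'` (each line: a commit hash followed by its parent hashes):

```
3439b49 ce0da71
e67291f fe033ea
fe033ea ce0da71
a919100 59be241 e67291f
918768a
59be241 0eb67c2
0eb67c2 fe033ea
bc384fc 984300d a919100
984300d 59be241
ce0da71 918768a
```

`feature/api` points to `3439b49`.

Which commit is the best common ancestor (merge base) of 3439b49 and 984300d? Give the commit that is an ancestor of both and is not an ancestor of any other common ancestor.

Ancestors of 3439b49: {3439b49, 918768a, ce0da71}.
Ancestors of 984300d: {0eb67c2, 59be241, 918768a, 984300d, ce0da71, fe033ea}.
Common ancestors: {918768a, ce0da71}.
Among these, ce0da71 is not an ancestor of any other common ancestor — it is the merge base.

ce0da71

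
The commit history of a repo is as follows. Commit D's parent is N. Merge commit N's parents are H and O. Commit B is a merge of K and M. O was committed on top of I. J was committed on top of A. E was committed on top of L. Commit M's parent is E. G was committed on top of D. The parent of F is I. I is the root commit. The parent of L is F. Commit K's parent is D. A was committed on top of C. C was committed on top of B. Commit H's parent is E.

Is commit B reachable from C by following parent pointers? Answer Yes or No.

Yes

Ancestors of C (commits reachable by following parents): {B, C, D, E, F, H, I, K, L, M, N, O}.
B is in that set, so it is an ancestor of C.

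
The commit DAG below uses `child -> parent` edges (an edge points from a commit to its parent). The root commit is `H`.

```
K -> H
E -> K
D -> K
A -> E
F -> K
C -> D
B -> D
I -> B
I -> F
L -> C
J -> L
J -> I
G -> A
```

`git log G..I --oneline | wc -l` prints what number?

4

Reachable from I: {B, D, F, H, I, K}.
Reachable from G: {A, E, G, H, K}.
In I's history but not G's: {B, D, F, I} — 4 commits.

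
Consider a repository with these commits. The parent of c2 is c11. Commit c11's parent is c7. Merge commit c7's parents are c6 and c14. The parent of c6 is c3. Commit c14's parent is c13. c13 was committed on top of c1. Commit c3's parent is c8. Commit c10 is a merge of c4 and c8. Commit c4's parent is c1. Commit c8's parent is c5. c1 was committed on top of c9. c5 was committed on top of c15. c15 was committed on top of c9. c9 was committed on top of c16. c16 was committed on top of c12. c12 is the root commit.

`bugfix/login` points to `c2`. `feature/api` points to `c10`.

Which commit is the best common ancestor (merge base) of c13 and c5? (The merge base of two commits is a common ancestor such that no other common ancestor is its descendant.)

c9

Ancestors of c13: {c1, c12, c13, c16, c9}.
Ancestors of c5: {c12, c15, c16, c5, c9}.
Common ancestors: {c12, c16, c9}.
Among these, c9 is not an ancestor of any other common ancestor — it is the merge base.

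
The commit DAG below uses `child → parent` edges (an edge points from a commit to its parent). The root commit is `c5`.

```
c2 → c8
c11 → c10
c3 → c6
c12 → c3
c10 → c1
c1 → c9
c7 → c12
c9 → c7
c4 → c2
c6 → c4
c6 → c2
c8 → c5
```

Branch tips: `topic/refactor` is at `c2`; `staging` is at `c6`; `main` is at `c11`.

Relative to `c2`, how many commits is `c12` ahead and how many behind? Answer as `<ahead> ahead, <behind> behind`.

Reachable from c12: {c12, c2, c3, c4, c5, c6, c8}.
Reachable from c2: {c2, c5, c8}.
Only in c12's history (ahead): {c12, c3, c4, c6} — 4.
Only in c2's history (behind): {} — 0.

4 ahead, 0 behind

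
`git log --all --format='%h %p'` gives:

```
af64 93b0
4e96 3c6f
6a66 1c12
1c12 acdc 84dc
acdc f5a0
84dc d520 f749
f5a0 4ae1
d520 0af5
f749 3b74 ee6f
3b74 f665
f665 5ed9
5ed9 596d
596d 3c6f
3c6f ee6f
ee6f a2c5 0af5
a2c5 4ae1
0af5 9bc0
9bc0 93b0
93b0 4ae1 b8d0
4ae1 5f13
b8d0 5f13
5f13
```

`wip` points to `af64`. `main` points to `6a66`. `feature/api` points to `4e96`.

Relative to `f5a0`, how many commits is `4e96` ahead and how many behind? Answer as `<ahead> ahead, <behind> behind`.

Reachable from 4e96: {0af5, 3c6f, 4ae1, 4e96, 5f13, 93b0, 9bc0, a2c5, b8d0, ee6f}.
Reachable from f5a0: {4ae1, 5f13, f5a0}.
Only in 4e96's history (ahead): {0af5, 3c6f, 4e96, 93b0, 9bc0, a2c5, b8d0, ee6f} — 8.
Only in f5a0's history (behind): {f5a0} — 1.

8 ahead, 1 behind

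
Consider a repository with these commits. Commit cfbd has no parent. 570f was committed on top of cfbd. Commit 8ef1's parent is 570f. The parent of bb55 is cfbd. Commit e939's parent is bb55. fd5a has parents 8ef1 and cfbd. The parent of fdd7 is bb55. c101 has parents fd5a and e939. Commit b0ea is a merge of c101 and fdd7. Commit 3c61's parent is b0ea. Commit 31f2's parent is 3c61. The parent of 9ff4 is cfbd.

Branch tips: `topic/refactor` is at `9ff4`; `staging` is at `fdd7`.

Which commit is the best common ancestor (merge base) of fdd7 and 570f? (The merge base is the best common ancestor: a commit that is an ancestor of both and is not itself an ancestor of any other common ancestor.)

Ancestors of fdd7: {bb55, cfbd, fdd7}.
Ancestors of 570f: {570f, cfbd}.
Common ancestors: {cfbd}.
The only common ancestor is cfbd, so it is the merge base.

cfbd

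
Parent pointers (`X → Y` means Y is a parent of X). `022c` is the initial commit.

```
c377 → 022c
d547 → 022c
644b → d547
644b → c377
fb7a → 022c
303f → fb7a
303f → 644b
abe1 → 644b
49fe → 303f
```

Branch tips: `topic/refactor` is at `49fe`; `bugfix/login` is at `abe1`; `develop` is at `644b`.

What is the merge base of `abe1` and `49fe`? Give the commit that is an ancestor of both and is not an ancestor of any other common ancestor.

Ancestors of abe1: {022c, 644b, abe1, c377, d547}.
Ancestors of 49fe: {022c, 303f, 49fe, 644b, c377, d547, fb7a}.
Common ancestors: {022c, 644b, c377, d547}.
Among these, 644b is not an ancestor of any other common ancestor — it is the merge base.

644b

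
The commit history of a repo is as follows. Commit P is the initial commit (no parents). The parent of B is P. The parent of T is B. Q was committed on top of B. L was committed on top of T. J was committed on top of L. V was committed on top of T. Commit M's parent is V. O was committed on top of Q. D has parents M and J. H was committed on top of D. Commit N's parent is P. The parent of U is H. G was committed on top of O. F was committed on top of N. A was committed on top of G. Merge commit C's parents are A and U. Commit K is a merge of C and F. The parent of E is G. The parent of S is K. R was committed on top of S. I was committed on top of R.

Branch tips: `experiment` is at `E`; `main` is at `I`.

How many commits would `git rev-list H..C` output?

Reachable from C: {A, B, C, D, G, H, J, L, M, O, P, Q, T, U, V}.
Reachable from H: {B, D, H, J, L, M, P, T, V}.
In C's history but not H's: {A, C, G, O, Q, U} — 6 commits.

6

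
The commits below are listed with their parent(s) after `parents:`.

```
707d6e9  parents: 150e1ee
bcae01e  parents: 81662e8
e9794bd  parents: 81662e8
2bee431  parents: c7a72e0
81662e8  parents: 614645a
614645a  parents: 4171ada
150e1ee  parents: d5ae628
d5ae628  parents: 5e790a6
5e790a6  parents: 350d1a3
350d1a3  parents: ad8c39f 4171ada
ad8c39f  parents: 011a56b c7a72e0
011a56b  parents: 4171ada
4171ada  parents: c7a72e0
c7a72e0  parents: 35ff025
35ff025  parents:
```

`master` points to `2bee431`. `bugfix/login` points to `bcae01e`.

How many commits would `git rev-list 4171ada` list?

Walking parent pointers from 4171ada: reachable set = {35ff025, 4171ada, c7a72e0}.
That is 3 commits.

3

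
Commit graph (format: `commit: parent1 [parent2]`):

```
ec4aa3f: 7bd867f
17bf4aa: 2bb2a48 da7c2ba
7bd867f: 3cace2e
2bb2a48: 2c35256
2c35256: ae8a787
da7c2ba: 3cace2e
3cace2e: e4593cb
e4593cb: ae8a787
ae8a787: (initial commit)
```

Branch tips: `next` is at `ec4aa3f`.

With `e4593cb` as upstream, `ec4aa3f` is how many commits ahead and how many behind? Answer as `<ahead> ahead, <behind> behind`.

3 ahead, 0 behind

Reachable from ec4aa3f: {3cace2e, 7bd867f, ae8a787, e4593cb, ec4aa3f}.
Reachable from e4593cb: {ae8a787, e4593cb}.
Only in ec4aa3f's history (ahead): {3cace2e, 7bd867f, ec4aa3f} — 3.
Only in e4593cb's history (behind): {} — 0.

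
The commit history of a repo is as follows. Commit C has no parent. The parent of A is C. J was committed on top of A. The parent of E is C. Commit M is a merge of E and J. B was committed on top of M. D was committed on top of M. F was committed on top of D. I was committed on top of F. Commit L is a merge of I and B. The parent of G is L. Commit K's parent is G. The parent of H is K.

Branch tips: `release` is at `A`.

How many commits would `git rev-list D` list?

6

Walking parent pointers from D: reachable set = {A, C, D, E, J, M}.
That is 6 commits.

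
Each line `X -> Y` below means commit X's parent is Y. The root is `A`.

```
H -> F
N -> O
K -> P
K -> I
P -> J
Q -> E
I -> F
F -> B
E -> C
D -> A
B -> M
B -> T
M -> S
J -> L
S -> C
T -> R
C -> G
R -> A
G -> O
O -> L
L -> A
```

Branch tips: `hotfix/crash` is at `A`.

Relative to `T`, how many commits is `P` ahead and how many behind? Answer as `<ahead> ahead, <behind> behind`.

Reachable from P: {A, J, L, P}.
Reachable from T: {A, R, T}.
Only in P's history (ahead): {J, L, P} — 3.
Only in T's history (behind): {R, T} — 2.

3 ahead, 2 behind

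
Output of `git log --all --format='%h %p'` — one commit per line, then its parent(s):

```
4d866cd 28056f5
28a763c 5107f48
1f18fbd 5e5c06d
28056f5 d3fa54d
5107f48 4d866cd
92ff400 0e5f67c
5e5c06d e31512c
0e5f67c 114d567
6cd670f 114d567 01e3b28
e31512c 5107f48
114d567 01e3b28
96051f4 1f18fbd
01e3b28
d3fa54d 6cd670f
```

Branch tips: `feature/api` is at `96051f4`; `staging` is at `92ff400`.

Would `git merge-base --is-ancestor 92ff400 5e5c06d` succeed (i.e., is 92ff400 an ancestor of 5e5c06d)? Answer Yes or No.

No

Ancestors of 5e5c06d: {01e3b28, 114d567, 28056f5, 4d866cd, 5107f48, 5e5c06d, 6cd670f, d3fa54d, e31512c}.
92ff400 is not in that set, so it is not an ancestor of 5e5c06d.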